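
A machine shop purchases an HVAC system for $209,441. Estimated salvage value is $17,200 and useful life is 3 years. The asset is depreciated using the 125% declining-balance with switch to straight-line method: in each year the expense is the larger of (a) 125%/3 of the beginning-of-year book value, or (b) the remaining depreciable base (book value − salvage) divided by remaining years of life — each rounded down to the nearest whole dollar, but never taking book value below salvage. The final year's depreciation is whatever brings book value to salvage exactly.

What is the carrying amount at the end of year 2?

Depreciable base = $209,441 − $17,200 = $192,241.
Year 1: DB = ⌊$209,441 × 125%/3⌋ = $87,267; SL = ⌊$192,241/3⌋ = $64,080 → take DB $87,267. Book value $122,174.
Year 2: DB = ⌊$122,174 × 125%/3⌋ = $50,905; SL = ⌊$104,974/2⌋ = $52,487 → take SL $52,487. Book value $69,687.

$69,687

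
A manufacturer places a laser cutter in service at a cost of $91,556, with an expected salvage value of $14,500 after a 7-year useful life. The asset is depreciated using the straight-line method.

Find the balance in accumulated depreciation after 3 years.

Depreciable base = $91,556 − $14,500 = $77,056.
Annual expense = $77,056 / 7 = $11,008.
End of year 1: book value $80,548.
End of year 2: book value $69,540.
End of year 3: book value $58,532.
Accumulated through year 3 = $91,556 − $58,532 = $33,024.

$33,024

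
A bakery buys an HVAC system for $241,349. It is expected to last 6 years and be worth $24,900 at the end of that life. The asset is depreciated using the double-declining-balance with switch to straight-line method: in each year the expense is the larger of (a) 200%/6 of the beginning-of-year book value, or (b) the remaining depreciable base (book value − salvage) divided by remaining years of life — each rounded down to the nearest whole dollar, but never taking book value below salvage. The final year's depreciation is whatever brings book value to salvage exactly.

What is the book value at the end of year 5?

Depreciable base = $241,349 − $24,900 = $216,449.
Year 1: DB = ⌊$241,349 × 200%/6⌋ = $80,449; SL = ⌊$216,449/6⌋ = $36,074 → take DB $80,449. Book value $160,900.
Year 2: DB = ⌊$160,900 × 200%/6⌋ = $53,633; SL = ⌊$136,000/5⌋ = $27,200 → take DB $53,633. Book value $107,267.
Year 3: DB = ⌊$107,267 × 200%/6⌋ = $35,755; SL = ⌊$82,367/4⌋ = $20,591 → take DB $35,755. Book value $71,512.
Year 4: DB = ⌊$71,512 × 200%/6⌋ = $23,837; SL = ⌊$46,612/3⌋ = $15,537 → take DB $23,837. Book value $47,675.
Year 5: DB = ⌊$47,675 × 200%/6⌋ = $15,891; SL = ⌊$22,775/2⌋ = $11,387 → take DB $15,891. Book value $31,784.

$31,784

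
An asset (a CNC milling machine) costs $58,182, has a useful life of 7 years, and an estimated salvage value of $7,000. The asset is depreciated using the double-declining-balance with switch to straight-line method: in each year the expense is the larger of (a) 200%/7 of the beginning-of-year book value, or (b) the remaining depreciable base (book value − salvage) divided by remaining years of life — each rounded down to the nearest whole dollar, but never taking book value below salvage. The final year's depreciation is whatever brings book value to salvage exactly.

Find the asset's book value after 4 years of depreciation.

$15,146

Depreciable base = $58,182 − $7,000 = $51,182.
Year 1: DB = ⌊$58,182 × 200%/7⌋ = $16,623; SL = ⌊$51,182/7⌋ = $7,311 → take DB $16,623. Book value $41,559.
Year 2: DB = ⌊$41,559 × 200%/7⌋ = $11,874; SL = ⌊$34,559/6⌋ = $5,759 → take DB $11,874. Book value $29,685.
Year 3: DB = ⌊$29,685 × 200%/7⌋ = $8,481; SL = ⌊$22,685/5⌋ = $4,537 → take DB $8,481. Book value $21,204.
Year 4: DB = ⌊$21,204 × 200%/7⌋ = $6,058; SL = ⌊$14,204/4⌋ = $3,551 → take DB $6,058. Book value $15,146.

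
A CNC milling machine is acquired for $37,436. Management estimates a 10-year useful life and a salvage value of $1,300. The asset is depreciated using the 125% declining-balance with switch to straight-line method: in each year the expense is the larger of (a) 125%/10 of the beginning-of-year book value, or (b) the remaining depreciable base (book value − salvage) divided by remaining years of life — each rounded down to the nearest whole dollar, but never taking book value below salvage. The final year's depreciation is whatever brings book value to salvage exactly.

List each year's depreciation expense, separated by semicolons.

Depreciable base = $37,436 − $1,300 = $36,136.
Year 1: DB = ⌊$37,436 × 125%/10⌋ = $4,679; SL = ⌊$36,136/10⌋ = $3,613 → take DB $4,679. Book value $32,757.
Year 2: DB = ⌊$32,757 × 125%/10⌋ = $4,094; SL = ⌊$31,457/9⌋ = $3,495 → take DB $4,094. Book value $28,663.
Year 3: DB = ⌊$28,663 × 125%/10⌋ = $3,582; SL = ⌊$27,363/8⌋ = $3,420 → take DB $3,582. Book value $25,081.
Year 4: DB = ⌊$25,081 × 125%/10⌋ = $3,135; SL = ⌊$23,781/7⌋ = $3,397 → take SL $3,397. Book value $21,684.
Year 5: DB = ⌊$21,684 × 125%/10⌋ = $2,710; SL = ⌊$20,384/6⌋ = $3,397 → take SL $3,397. Book value $18,287.
Year 6: DB = ⌊$18,287 × 125%/10⌋ = $2,285; SL = ⌊$16,987/5⌋ = $3,397 → take SL $3,397. Book value $14,890.
Year 7: DB = ⌊$14,890 × 125%/10⌋ = $1,861; SL = ⌊$13,590/4⌋ = $3,397 → take SL $3,397. Book value $11,493.
Year 8: DB = ⌊$11,493 × 125%/10⌋ = $1,436; SL = ⌊$10,193/3⌋ = $3,397 → take SL $3,397. Book value $8,096.
Year 9: DB = ⌊$8,096 × 125%/10⌋ = $1,012; SL = ⌊$6,796/2⌋ = $3,398 → take SL $3,398. Book value $4,698.
Year 10 (final): $4,698 − $1,300 = $3,398. Book value $1,300.

$4,679; $4,094; $3,582; $3,397; $3,397; $3,397; $3,397; $3,397; $3,398; $3,398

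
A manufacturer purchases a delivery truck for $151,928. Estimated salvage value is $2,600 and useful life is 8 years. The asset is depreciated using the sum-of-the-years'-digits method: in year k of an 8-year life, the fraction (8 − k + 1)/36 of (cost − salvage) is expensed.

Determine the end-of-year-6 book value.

$15,044

Depreciable base = $151,928 − $2,600 = $149,328.
Sum of the years' digits = 8+7+6+5+4+3+2+1 = 36.
Year 1: $149,328 × 8/36 = $33,184. Book value $118,744.
Year 2: $149,328 × 7/36 = $29,036. Book value $89,708.
Year 3: $149,328 × 6/36 = $24,888. Book value $64,820.
Year 4: $149,328 × 5/36 = $20,740. Book value $44,080.
Year 5: $149,328 × 4/36 = $16,592. Book value $27,488.
Year 6: $149,328 × 3/36 = $12,444. Book value $15,044.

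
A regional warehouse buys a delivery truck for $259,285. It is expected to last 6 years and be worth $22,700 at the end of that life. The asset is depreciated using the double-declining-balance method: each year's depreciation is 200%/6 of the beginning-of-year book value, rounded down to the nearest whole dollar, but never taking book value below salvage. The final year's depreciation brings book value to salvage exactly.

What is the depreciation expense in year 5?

Depreciable base = $259,285 − $22,700 = $236,585.
Year 1: ⌊$259,285 × 200%/6⌋ = $86,428. Book value $172,857.
Year 2: ⌊$172,857 × 200%/6⌋ = $57,619. Book value $115,238.
Year 3: ⌊$115,238 × 200%/6⌋ = $38,412. Book value $76,826.
Year 4: ⌊$76,826 × 200%/6⌋ = $25,608. Book value $51,218.
Year 5: ⌊$51,218 × 200%/6⌋ = $17,072. Book value $34,146.

$17,072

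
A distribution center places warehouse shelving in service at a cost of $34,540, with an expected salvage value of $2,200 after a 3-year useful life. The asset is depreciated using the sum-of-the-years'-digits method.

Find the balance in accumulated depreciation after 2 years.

Depreciable base = $34,540 − $2,200 = $32,340.
Sum of the years' digits = 3+2+1 = 6.
Year 1: $32,340 × 3/6 = $16,170. Book value $18,370.
Year 2: $32,340 × 2/6 = $10,780. Book value $7,590.
Accumulated through year 2 = $34,540 − $7,590 = $26,950.

$26,950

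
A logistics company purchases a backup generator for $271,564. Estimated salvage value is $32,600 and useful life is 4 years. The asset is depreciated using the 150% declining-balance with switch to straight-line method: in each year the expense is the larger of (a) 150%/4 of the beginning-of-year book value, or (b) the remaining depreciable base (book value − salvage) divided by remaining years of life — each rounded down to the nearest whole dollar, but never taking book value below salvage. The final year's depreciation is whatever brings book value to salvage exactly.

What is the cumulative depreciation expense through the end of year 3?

Depreciable base = $271,564 − $32,600 = $238,964.
Year 1: DB = ⌊$271,564 × 150%/4⌋ = $101,836; SL = ⌊$238,964/4⌋ = $59,741 → take DB $101,836. Book value $169,728.
Year 2: DB = ⌊$169,728 × 150%/4⌋ = $63,648; SL = ⌊$137,128/3⌋ = $45,709 → take DB $63,648. Book value $106,080.
Year 3: DB = ⌊$106,080 × 150%/4⌋ = $39,780; SL = ⌊$73,480/2⌋ = $36,740 → take DB $39,780. Book value $66,300.
Accumulated through year 3 = $271,564 − $66,300 = $205,264.

$205,264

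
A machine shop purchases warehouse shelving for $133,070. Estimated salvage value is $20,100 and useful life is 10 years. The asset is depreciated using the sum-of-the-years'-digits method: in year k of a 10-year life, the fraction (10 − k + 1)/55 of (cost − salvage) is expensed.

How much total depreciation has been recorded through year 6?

$92,430

Depreciable base = $133,070 − $20,100 = $112,970.
Sum of the years' digits = 10+9+8+7+6+5+4+3+2+1 = 55.
Year 1: $112,970 × 10/55 = $20,540. Book value $112,530.
Year 2: $112,970 × 9/55 = $18,486. Book value $94,044.
Year 3: $112,970 × 8/55 = $16,432. Book value $77,612.
Year 4: $112,970 × 7/55 = $14,378. Book value $63,234.
Year 5: $112,970 × 6/55 = $12,324. Book value $50,910.
Year 6: $112,970 × 5/55 = $10,270. Book value $40,640.
Accumulated through year 6 = $133,070 − $40,640 = $92,430.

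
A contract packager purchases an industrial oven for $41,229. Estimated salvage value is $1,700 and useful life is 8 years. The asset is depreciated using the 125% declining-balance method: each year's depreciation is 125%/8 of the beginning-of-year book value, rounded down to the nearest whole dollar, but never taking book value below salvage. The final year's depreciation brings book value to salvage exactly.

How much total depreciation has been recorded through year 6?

Depreciable base = $41,229 − $1,700 = $39,529.
Year 1: ⌊$41,229 × 125%/8⌋ = $6,442. Book value $34,787.
Year 2: ⌊$34,787 × 125%/8⌋ = $5,435. Book value $29,352.
Year 3: ⌊$29,352 × 125%/8⌋ = $4,586. Book value $24,766.
Year 4: ⌊$24,766 × 125%/8⌋ = $3,869. Book value $20,897.
Year 5: ⌊$20,897 × 125%/8⌋ = $3,265. Book value $17,632.
Year 6: ⌊$17,632 × 125%/8⌋ = $2,755. Book value $14,877.
Accumulated through year 6 = $41,229 − $14,877 = $26,352.

$26,352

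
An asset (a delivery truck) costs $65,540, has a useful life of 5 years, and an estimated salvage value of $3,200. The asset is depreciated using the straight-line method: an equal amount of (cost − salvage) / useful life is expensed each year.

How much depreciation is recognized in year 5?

Depreciable base = $65,540 − $3,200 = $62,340.
Annual expense = $62,340 / 5 = $12,468.

$12,468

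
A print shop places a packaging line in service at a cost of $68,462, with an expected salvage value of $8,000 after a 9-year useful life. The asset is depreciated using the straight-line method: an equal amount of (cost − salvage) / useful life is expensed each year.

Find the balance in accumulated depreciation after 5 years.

Depreciable base = $68,462 − $8,000 = $60,462.
Annual expense = $60,462 / 9 = $6,718.
End of year 1: book value $61,744.
End of year 2: book value $55,026.
End of year 3: book value $48,308.
End of year 4: book value $41,590.
End of year 5: book value $34,872.
Accumulated through year 5 = $68,462 − $34,872 = $33,590.

$33,590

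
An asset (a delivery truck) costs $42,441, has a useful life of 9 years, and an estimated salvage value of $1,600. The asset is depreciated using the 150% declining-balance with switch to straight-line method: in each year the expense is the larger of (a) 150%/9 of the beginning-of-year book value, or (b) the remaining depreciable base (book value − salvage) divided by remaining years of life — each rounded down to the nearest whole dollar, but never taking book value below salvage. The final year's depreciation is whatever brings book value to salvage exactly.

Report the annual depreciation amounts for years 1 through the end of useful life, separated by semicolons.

$7,073; $5,894; $4,912; $4,093; $3,773; $3,774; $3,774; $3,774; $3,774

Depreciable base = $42,441 − $1,600 = $40,841.
Year 1: DB = ⌊$42,441 × 150%/9⌋ = $7,073; SL = ⌊$40,841/9⌋ = $4,537 → take DB $7,073. Book value $35,368.
Year 2: DB = ⌊$35,368 × 150%/9⌋ = $5,894; SL = ⌊$33,768/8⌋ = $4,221 → take DB $5,894. Book value $29,474.
Year 3: DB = ⌊$29,474 × 150%/9⌋ = $4,912; SL = ⌊$27,874/7⌋ = $3,982 → take DB $4,912. Book value $24,562.
Year 4: DB = ⌊$24,562 × 150%/9⌋ = $4,093; SL = ⌊$22,962/6⌋ = $3,827 → take DB $4,093. Book value $20,469.
Year 5: DB = ⌊$20,469 × 150%/9⌋ = $3,411; SL = ⌊$18,869/5⌋ = $3,773 → take SL $3,773. Book value $16,696.
Year 6: DB = ⌊$16,696 × 150%/9⌋ = $2,782; SL = ⌊$15,096/4⌋ = $3,774 → take SL $3,774. Book value $12,922.
Year 7: DB = ⌊$12,922 × 150%/9⌋ = $2,153; SL = ⌊$11,322/3⌋ = $3,774 → take SL $3,774. Book value $9,148.
Year 8: DB = ⌊$9,148 × 150%/9⌋ = $1,524; SL = ⌊$7,548/2⌋ = $3,774 → take SL $3,774. Book value $5,374.
Year 9 (final): $5,374 − $1,600 = $3,774. Book value $1,600.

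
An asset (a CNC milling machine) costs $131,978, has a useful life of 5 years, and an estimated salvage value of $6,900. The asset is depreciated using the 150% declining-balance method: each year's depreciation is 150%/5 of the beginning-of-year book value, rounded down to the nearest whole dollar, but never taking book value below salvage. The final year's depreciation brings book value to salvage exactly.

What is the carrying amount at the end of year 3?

$45,269

Depreciable base = $131,978 − $6,900 = $125,078.
Year 1: ⌊$131,978 × 150%/5⌋ = $39,593. Book value $92,385.
Year 2: ⌊$92,385 × 150%/5⌋ = $27,715. Book value $64,670.
Year 3: ⌊$64,670 × 150%/5⌋ = $19,401. Book value $45,269.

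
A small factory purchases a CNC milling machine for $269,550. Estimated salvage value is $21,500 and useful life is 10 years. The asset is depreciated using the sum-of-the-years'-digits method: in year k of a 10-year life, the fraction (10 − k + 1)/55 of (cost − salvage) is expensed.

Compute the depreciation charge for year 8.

Depreciable base = $269,550 − $21,500 = $248,050.
Sum of the years' digits = 10+9+8+7+6+5+4+3+2+1 = 55.
Year 1: $248,050 × 10/55 = $45,100. Book value $224,450.
Year 2: $248,050 × 9/55 = $40,590. Book value $183,860.
Year 3: $248,050 × 8/55 = $36,080. Book value $147,780.
Year 4: $248,050 × 7/55 = $31,570. Book value $116,210.
Year 5: $248,050 × 6/55 = $27,060. Book value $89,150.
Year 6: $248,050 × 5/55 = $22,550. Book value $66,600.
Year 7: $248,050 × 4/55 = $18,040. Book value $48,560.
Year 8: $248,050 × 3/55 = $13,530. Book value $35,030.

$13,530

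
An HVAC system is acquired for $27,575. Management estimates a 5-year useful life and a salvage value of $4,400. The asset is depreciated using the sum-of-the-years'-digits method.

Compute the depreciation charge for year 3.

$4,635

Depreciable base = $27,575 − $4,400 = $23,175.
Sum of the years' digits = 5+4+3+2+1 = 15.
Year 1: $23,175 × 5/15 = $7,725. Book value $19,850.
Year 2: $23,175 × 4/15 = $6,180. Book value $13,670.
Year 3: $23,175 × 3/15 = $4,635. Book value $9,035.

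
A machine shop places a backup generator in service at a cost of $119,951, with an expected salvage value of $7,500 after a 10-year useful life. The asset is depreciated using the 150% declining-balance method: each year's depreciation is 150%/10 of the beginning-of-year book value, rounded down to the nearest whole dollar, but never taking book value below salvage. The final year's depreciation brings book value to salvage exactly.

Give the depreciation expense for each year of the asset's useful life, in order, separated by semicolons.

$17,992; $15,293; $12,999; $11,050; $9,392; $7,983; $6,786; $5,768; $4,903; $20,285

Depreciable base = $119,951 − $7,500 = $112,451.
Year 1: ⌊$119,951 × 150%/10⌋ = $17,992. Book value $101,959.
Year 2: ⌊$101,959 × 150%/10⌋ = $15,293. Book value $86,666.
Year 3: ⌊$86,666 × 150%/10⌋ = $12,999. Book value $73,667.
Year 4: ⌊$73,667 × 150%/10⌋ = $11,050. Book value $62,617.
Year 5: ⌊$62,617 × 150%/10⌋ = $9,392. Book value $53,225.
Year 6: ⌊$53,225 × 150%/10⌋ = $7,983. Book value $45,242.
Year 7: ⌊$45,242 × 150%/10⌋ = $6,786. Book value $38,456.
Year 8: ⌊$38,456 × 150%/10⌋ = $5,768. Book value $32,688.
Year 9: ⌊$32,688 × 150%/10⌋ = $4,903. Book value $27,785.
Year 10 (final): $27,785 − $7,500 = $20,285. Book value $7,500.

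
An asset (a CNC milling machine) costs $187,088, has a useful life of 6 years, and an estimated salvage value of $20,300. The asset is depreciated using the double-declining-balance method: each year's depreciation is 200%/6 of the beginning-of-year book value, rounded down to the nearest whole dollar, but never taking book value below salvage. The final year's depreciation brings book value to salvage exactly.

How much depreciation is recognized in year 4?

Depreciable base = $187,088 − $20,300 = $166,788.
Year 1: ⌊$187,088 × 200%/6⌋ = $62,362. Book value $124,726.
Year 2: ⌊$124,726 × 200%/6⌋ = $41,575. Book value $83,151.
Year 3: ⌊$83,151 × 200%/6⌋ = $27,717. Book value $55,434.
Year 4: ⌊$55,434 × 200%/6⌋ = $18,478. Book value $36,956.

$18,478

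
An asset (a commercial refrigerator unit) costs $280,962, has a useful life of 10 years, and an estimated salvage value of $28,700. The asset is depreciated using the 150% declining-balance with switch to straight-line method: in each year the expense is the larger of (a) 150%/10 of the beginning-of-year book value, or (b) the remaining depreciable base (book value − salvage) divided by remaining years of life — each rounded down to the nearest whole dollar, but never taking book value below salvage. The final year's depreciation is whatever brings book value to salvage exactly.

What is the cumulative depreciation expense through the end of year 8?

$213,875

Depreciable base = $280,962 − $28,700 = $252,262.
Year 1: DB = ⌊$280,962 × 150%/10⌋ = $42,144; SL = ⌊$252,262/10⌋ = $25,226 → take DB $42,144. Book value $238,818.
Year 2: DB = ⌊$238,818 × 150%/10⌋ = $35,822; SL = ⌊$210,118/9⌋ = $23,346 → take DB $35,822. Book value $202,996.
Year 3: DB = ⌊$202,996 × 150%/10⌋ = $30,449; SL = ⌊$174,296/8⌋ = $21,787 → take DB $30,449. Book value $172,547.
Year 4: DB = ⌊$172,547 × 150%/10⌋ = $25,882; SL = ⌊$143,847/7⌋ = $20,549 → take DB $25,882. Book value $146,665.
Year 5: DB = ⌊$146,665 × 150%/10⌋ = $21,999; SL = ⌊$117,965/6⌋ = $19,660 → take DB $21,999. Book value $124,666.
Year 6: DB = ⌊$124,666 × 150%/10⌋ = $18,699; SL = ⌊$95,966/5⌋ = $19,193 → take SL $19,193. Book value $105,473.
Year 7: DB = ⌊$105,473 × 150%/10⌋ = $15,820; SL = ⌊$76,773/4⌋ = $19,193 → take SL $19,193. Book value $86,280.
Year 8: DB = ⌊$86,280 × 150%/10⌋ = $12,942; SL = ⌊$57,580/3⌋ = $19,193 → take SL $19,193. Book value $67,087.
Accumulated through year 8 = $280,962 − $67,087 = $213,875.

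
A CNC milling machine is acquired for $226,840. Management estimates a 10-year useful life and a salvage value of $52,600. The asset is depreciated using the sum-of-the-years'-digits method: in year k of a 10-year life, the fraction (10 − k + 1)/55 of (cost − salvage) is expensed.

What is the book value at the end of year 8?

$62,104

Depreciable base = $226,840 − $52,600 = $174,240.
Sum of the years' digits = 10+9+8+7+6+5+4+3+2+1 = 55.
Year 1: $174,240 × 10/55 = $31,680. Book value $195,160.
Year 2: $174,240 × 9/55 = $28,512. Book value $166,648.
Year 3: $174,240 × 8/55 = $25,344. Book value $141,304.
Year 4: $174,240 × 7/55 = $22,176. Book value $119,128.
Year 5: $174,240 × 6/55 = $19,008. Book value $100,120.
Year 6: $174,240 × 5/55 = $15,840. Book value $84,280.
Year 7: $174,240 × 4/55 = $12,672. Book value $71,608.
Year 8: $174,240 × 3/55 = $9,504. Book value $62,104.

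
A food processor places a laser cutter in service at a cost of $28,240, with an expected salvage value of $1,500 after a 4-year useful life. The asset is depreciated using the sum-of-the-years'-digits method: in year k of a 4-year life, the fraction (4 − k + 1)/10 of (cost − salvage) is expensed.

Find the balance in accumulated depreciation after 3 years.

Depreciable base = $28,240 − $1,500 = $26,740.
Sum of the years' digits = 4+3+2+1 = 10.
Year 1: $26,740 × 4/10 = $10,696. Book value $17,544.
Year 2: $26,740 × 3/10 = $8,022. Book value $9,522.
Year 3: $26,740 × 2/10 = $5,348. Book value $4,174.
Accumulated through year 3 = $28,240 − $4,174 = $24,066.

$24,066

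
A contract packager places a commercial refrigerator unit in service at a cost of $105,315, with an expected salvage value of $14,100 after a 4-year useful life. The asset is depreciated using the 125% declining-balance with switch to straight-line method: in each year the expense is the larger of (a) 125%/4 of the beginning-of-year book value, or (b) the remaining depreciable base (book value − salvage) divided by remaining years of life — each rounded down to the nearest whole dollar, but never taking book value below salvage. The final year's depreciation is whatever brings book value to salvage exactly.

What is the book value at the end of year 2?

Depreciable base = $105,315 − $14,100 = $91,215.
Year 1: DB = ⌊$105,315 × 125%/4⌋ = $32,910; SL = ⌊$91,215/4⌋ = $22,803 → take DB $32,910. Book value $72,405.
Year 2: DB = ⌊$72,405 × 125%/4⌋ = $22,626; SL = ⌊$58,305/3⌋ = $19,435 → take DB $22,626. Book value $49,779.

$49,779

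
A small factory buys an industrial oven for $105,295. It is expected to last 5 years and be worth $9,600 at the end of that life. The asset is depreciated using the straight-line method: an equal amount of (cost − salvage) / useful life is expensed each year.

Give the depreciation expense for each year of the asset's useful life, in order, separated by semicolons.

$19,139; $19,139; $19,139; $19,139; $19,139

Depreciable base = $105,295 − $9,600 = $95,695.
Annual expense = $95,695 / 5 = $19,139.
End of year 1: book value $86,156.
End of year 2: book value $67,017.
End of year 3: book value $47,878.
End of year 4: book value $28,739.
End of year 5: book value $9,600.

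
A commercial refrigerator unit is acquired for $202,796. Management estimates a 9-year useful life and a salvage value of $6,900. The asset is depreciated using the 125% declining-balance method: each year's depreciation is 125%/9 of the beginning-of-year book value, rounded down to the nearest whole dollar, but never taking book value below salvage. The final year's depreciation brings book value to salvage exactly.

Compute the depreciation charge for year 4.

Depreciable base = $202,796 − $6,900 = $195,896.
Year 1: ⌊$202,796 × 125%/9⌋ = $28,166. Book value $174,630.
Year 2: ⌊$174,630 × 125%/9⌋ = $24,254. Book value $150,376.
Year 3: ⌊$150,376 × 125%/9⌋ = $20,885. Book value $129,491.
Year 4: ⌊$129,491 × 125%/9⌋ = $17,984. Book value $111,507.

$17,984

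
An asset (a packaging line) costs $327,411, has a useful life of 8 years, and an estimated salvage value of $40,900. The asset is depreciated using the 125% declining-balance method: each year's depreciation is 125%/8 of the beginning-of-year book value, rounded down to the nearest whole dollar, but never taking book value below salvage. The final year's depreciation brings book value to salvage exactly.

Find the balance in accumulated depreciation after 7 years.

$227,733

Depreciable base = $327,411 − $40,900 = $286,511.
Year 1: ⌊$327,411 × 125%/8⌋ = $51,157. Book value $276,254.
Year 2: ⌊$276,254 × 125%/8⌋ = $43,164. Book value $233,090.
Year 3: ⌊$233,090 × 125%/8⌋ = $36,420. Book value $196,670.
Year 4: ⌊$196,670 × 125%/8⌋ = $30,729. Book value $165,941.
Year 5: ⌊$165,941 × 125%/8⌋ = $25,928. Book value $140,013.
Year 6: ⌊$140,013 × 125%/8⌋ = $21,877. Book value $118,136.
Year 7: ⌊$118,136 × 125%/8⌋ = $18,458. Book value $99,678.
Accumulated through year 7 = $327,411 − $99,678 = $227,733.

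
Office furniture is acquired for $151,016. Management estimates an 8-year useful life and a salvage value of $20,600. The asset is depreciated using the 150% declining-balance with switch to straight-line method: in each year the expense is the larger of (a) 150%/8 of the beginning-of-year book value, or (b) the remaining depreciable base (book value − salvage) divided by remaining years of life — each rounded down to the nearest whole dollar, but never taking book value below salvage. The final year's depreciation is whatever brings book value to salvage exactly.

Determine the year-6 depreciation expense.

$10,958

Depreciable base = $151,016 − $20,600 = $130,416.
Year 1: DB = ⌊$151,016 × 150%/8⌋ = $28,315; SL = ⌊$130,416/8⌋ = $16,302 → take DB $28,315. Book value $122,701.
Year 2: DB = ⌊$122,701 × 150%/8⌋ = $23,006; SL = ⌊$102,101/7⌋ = $14,585 → take DB $23,006. Book value $99,695.
Year 3: DB = ⌊$99,695 × 150%/8⌋ = $18,692; SL = ⌊$79,095/6⌋ = $13,182 → take DB $18,692. Book value $81,003.
Year 4: DB = ⌊$81,003 × 150%/8⌋ = $15,188; SL = ⌊$60,403/5⌋ = $12,080 → take DB $15,188. Book value $65,815.
Year 5: DB = ⌊$65,815 × 150%/8⌋ = $12,340; SL = ⌊$45,215/4⌋ = $11,303 → take DB $12,340. Book value $53,475.
Year 6: DB = ⌊$53,475 × 150%/8⌋ = $10,026; SL = ⌊$32,875/3⌋ = $10,958 → take SL $10,958. Book value $42,517.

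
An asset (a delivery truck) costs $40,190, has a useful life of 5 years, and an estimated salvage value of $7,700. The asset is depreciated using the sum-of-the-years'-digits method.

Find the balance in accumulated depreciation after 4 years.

Depreciable base = $40,190 − $7,700 = $32,490.
Sum of the years' digits = 5+4+3+2+1 = 15.
Year 1: $32,490 × 5/15 = $10,830. Book value $29,360.
Year 2: $32,490 × 4/15 = $8,664. Book value $20,696.
Year 3: $32,490 × 3/15 = $6,498. Book value $14,198.
Year 4: $32,490 × 2/15 = $4,332. Book value $9,866.
Accumulated through year 4 = $40,190 − $9,866 = $30,324.

$30,324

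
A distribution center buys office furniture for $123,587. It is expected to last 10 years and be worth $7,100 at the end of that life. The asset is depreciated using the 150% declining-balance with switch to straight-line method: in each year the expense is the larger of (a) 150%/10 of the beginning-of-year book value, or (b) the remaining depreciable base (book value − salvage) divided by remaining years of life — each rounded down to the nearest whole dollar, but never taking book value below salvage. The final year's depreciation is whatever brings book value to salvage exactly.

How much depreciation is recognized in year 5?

Depreciable base = $123,587 − $7,100 = $116,487.
Year 1: DB = ⌊$123,587 × 150%/10⌋ = $18,538; SL = ⌊$116,487/10⌋ = $11,648 → take DB $18,538. Book value $105,049.
Year 2: DB = ⌊$105,049 × 150%/10⌋ = $15,757; SL = ⌊$97,949/9⌋ = $10,883 → take DB $15,757. Book value $89,292.
Year 3: DB = ⌊$89,292 × 150%/10⌋ = $13,393; SL = ⌊$82,192/8⌋ = $10,274 → take DB $13,393. Book value $75,899.
Year 4: DB = ⌊$75,899 × 150%/10⌋ = $11,384; SL = ⌊$68,799/7⌋ = $9,828 → take DB $11,384. Book value $64,515.
Year 5: DB = ⌊$64,515 × 150%/10⌋ = $9,677; SL = ⌊$57,415/6⌋ = $9,569 → take DB $9,677. Book value $54,838.

$9,677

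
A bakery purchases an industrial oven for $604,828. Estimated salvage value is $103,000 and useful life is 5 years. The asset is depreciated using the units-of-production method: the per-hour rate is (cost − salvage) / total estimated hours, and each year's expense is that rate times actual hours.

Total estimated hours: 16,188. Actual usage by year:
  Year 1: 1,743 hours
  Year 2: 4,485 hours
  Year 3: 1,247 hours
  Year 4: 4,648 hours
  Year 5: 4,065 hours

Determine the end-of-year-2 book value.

Depreciable base = $604,828 − $103,000 = $501,828.
Rate = $501,828 / 16,188 hours = $31 per hour.
Year 1: 1,743 × $31 = $54,033. Book value $550,795.
Year 2: 4,485 × $31 = $139,035. Book value $411,760.

$411,760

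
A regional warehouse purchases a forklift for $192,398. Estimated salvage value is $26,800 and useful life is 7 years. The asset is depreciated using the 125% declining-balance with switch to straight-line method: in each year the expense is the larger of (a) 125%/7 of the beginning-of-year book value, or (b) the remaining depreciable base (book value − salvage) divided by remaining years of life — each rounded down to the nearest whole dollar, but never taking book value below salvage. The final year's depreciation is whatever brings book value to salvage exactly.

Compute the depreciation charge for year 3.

$23,182

Depreciable base = $192,398 − $26,800 = $165,598.
Year 1: DB = ⌊$192,398 × 125%/7⌋ = $34,356; SL = ⌊$165,598/7⌋ = $23,656 → take DB $34,356. Book value $158,042.
Year 2: DB = ⌊$158,042 × 125%/7⌋ = $28,221; SL = ⌊$131,242/6⌋ = $21,873 → take DB $28,221. Book value $129,821.
Year 3: DB = ⌊$129,821 × 125%/7⌋ = $23,182; SL = ⌊$103,021/5⌋ = $20,604 → take DB $23,182. Book value $106,639.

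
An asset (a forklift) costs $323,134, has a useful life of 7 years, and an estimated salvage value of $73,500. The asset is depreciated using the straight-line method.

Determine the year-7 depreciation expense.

Depreciable base = $323,134 − $73,500 = $249,634.
Annual expense = $249,634 / 7 = $35,662.

$35,662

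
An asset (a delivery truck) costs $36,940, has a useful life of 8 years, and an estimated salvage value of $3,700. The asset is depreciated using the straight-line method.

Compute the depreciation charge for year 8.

Depreciable base = $36,940 − $3,700 = $33,240.
Annual expense = $33,240 / 8 = $4,155.

$4,155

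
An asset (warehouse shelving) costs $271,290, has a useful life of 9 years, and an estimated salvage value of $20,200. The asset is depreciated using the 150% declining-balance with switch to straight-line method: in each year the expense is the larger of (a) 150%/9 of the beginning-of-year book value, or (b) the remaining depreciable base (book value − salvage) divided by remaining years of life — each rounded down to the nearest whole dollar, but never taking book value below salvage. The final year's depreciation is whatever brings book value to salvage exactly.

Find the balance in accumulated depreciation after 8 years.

Depreciable base = $271,290 − $20,200 = $251,090.
Year 1: DB = ⌊$271,290 × 150%/9⌋ = $45,215; SL = ⌊$251,090/9⌋ = $27,898 → take DB $45,215. Book value $226,075.
Year 2: DB = ⌊$226,075 × 150%/9⌋ = $37,679; SL = ⌊$205,875/8⌋ = $25,734 → take DB $37,679. Book value $188,396.
Year 3: DB = ⌊$188,396 × 150%/9⌋ = $31,399; SL = ⌊$168,196/7⌋ = $24,028 → take DB $31,399. Book value $156,997.
Year 4: DB = ⌊$156,997 × 150%/9⌋ = $26,166; SL = ⌊$136,797/6⌋ = $22,799 → take DB $26,166. Book value $130,831.
Year 5: DB = ⌊$130,831 × 150%/9⌋ = $21,805; SL = ⌊$110,631/5⌋ = $22,126 → take SL $22,126. Book value $108,705.
Year 6: DB = ⌊$108,705 × 150%/9⌋ = $18,117; SL = ⌊$88,505/4⌋ = $22,126 → take SL $22,126. Book value $86,579.
Year 7: DB = ⌊$86,579 × 150%/9⌋ = $14,429; SL = ⌊$66,379/3⌋ = $22,126 → take SL $22,126. Book value $64,453.
Year 8: DB = ⌊$64,453 × 150%/9⌋ = $10,742; SL = ⌊$44,253/2⌋ = $22,126 → take SL $22,126. Book value $42,327.
Accumulated through year 8 = $271,290 − $42,327 = $228,963.

$228,963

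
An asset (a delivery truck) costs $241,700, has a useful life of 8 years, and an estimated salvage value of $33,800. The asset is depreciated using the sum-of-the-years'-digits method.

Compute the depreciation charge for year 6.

$17,325

Depreciable base = $241,700 − $33,800 = $207,900.
Sum of the years' digits = 8+7+6+5+4+3+2+1 = 36.
Year 1: $207,900 × 8/36 = $46,200. Book value $195,500.
Year 2: $207,900 × 7/36 = $40,425. Book value $155,075.
Year 3: $207,900 × 6/36 = $34,650. Book value $120,425.
Year 4: $207,900 × 5/36 = $28,875. Book value $91,550.
Year 5: $207,900 × 4/36 = $23,100. Book value $68,450.
Year 6: $207,900 × 3/36 = $17,325. Book value $51,125.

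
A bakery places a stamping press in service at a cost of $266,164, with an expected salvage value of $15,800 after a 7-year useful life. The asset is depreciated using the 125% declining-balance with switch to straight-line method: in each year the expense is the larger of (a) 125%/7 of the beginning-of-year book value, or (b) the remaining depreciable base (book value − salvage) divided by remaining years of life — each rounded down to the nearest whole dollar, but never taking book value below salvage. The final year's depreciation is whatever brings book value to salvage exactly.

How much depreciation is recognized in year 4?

Depreciable base = $266,164 − $15,800 = $250,364.
Year 1: DB = ⌊$266,164 × 125%/7⌋ = $47,529; SL = ⌊$250,364/7⌋ = $35,766 → take DB $47,529. Book value $218,635.
Year 2: DB = ⌊$218,635 × 125%/7⌋ = $39,041; SL = ⌊$202,835/6⌋ = $33,805 → take DB $39,041. Book value $179,594.
Year 3: DB = ⌊$179,594 × 125%/7⌋ = $32,070; SL = ⌊$163,794/5⌋ = $32,758 → take SL $32,758. Book value $146,836.
Year 4: DB = ⌊$146,836 × 125%/7⌋ = $26,220; SL = ⌊$131,036/4⌋ = $32,759 → take SL $32,759. Book value $114,077.

$32,759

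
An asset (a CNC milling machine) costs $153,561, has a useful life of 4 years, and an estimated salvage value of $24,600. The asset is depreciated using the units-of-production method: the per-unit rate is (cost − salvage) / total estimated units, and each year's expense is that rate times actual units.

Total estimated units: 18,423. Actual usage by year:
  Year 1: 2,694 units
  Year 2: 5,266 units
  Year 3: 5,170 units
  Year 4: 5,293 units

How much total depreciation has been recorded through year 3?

Depreciable base = $153,561 − $24,600 = $128,961.
Rate = $128,961 / 18,423 units = $7 per unit.
Year 1: 2,694 × $7 = $18,858. Book value $134,703.
Year 2: 5,266 × $7 = $36,862. Book value $97,841.
Year 3: 5,170 × $7 = $36,190. Book value $61,651.
Accumulated through year 3 = $153,561 − $61,651 = $91,910.

$91,910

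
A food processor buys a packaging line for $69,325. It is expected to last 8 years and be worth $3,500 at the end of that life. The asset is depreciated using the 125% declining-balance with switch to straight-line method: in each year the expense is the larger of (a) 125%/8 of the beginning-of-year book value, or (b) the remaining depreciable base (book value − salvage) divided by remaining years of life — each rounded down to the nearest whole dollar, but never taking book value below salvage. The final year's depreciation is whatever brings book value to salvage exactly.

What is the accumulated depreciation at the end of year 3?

Depreciable base = $69,325 − $3,500 = $65,825.
Year 1: DB = ⌊$69,325 × 125%/8⌋ = $10,832; SL = ⌊$65,825/8⌋ = $8,228 → take DB $10,832. Book value $58,493.
Year 2: DB = ⌊$58,493 × 125%/8⌋ = $9,139; SL = ⌊$54,993/7⌋ = $7,856 → take DB $9,139. Book value $49,354.
Year 3: DB = ⌊$49,354 × 125%/8⌋ = $7,711; SL = ⌊$45,854/6⌋ = $7,642 → take DB $7,711. Book value $41,643.
Accumulated through year 3 = $69,325 − $41,643 = $27,682.

$27,682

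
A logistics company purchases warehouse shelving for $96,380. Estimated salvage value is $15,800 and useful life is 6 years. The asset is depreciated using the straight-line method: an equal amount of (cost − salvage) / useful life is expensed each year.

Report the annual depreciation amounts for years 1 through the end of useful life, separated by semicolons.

$13,430; $13,430; $13,430; $13,430; $13,430; $13,430

Depreciable base = $96,380 − $15,800 = $80,580.
Annual expense = $80,580 / 6 = $13,430.
End of year 1: book value $82,950.
End of year 2: book value $69,520.
End of year 3: book value $56,090.
End of year 4: book value $42,660.
End of year 5: book value $29,230.
End of year 6: book value $15,800.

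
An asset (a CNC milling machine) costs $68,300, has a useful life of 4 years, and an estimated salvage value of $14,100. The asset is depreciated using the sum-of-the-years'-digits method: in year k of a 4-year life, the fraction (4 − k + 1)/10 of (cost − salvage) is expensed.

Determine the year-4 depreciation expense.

Depreciable base = $68,300 − $14,100 = $54,200.
Sum of the years' digits = 4+3+2+1 = 10.
Year 1: $54,200 × 4/10 = $21,680. Book value $46,620.
Year 2: $54,200 × 3/10 = $16,260. Book value $30,360.
Year 3: $54,200 × 2/10 = $10,840. Book value $19,520.
Year 4: $54,200 × 1/10 = $5,420. Book value $14,100.

$5,420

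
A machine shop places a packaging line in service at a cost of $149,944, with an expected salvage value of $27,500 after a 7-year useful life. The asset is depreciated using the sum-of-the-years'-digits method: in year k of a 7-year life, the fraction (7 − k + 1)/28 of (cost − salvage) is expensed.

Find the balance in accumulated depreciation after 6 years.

Depreciable base = $149,944 − $27,500 = $122,444.
Sum of the years' digits = 7+6+5+4+3+2+1 = 28.
Year 1: $122,444 × 7/28 = $30,611. Book value $119,333.
Year 2: $122,444 × 6/28 = $26,238. Book value $93,095.
Year 3: $122,444 × 5/28 = $21,865. Book value $71,230.
Year 4: $122,444 × 4/28 = $17,492. Book value $53,738.
Year 5: $122,444 × 3/28 = $13,119. Book value $40,619.
Year 6: $122,444 × 2/28 = $8,746. Book value $31,873.
Accumulated through year 6 = $149,944 − $31,873 = $118,071.

$118,071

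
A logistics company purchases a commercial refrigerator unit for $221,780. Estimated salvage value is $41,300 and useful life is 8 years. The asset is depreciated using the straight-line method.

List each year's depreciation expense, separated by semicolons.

Depreciable base = $221,780 − $41,300 = $180,480.
Annual expense = $180,480 / 8 = $22,560.
End of year 1: book value $199,220.
End of year 2: book value $176,660.
End of year 3: book value $154,100.
End of year 4: book value $131,540.
End of year 5: book value $108,980.
End of year 6: book value $86,420.
End of year 7: book value $63,860.
End of year 8: book value $41,300.

$22,560; $22,560; $22,560; $22,560; $22,560; $22,560; $22,560; $22,560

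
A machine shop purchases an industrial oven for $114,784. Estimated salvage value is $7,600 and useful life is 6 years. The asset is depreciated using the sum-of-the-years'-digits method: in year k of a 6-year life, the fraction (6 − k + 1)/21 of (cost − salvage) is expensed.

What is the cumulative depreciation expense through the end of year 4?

$91,872

Depreciable base = $114,784 − $7,600 = $107,184.
Sum of the years' digits = 6+5+4+3+2+1 = 21.
Year 1: $107,184 × 6/21 = $30,624. Book value $84,160.
Year 2: $107,184 × 5/21 = $25,520. Book value $58,640.
Year 3: $107,184 × 4/21 = $20,416. Book value $38,224.
Year 4: $107,184 × 3/21 = $15,312. Book value $22,912.
Accumulated through year 4 = $114,784 − $22,912 = $91,872.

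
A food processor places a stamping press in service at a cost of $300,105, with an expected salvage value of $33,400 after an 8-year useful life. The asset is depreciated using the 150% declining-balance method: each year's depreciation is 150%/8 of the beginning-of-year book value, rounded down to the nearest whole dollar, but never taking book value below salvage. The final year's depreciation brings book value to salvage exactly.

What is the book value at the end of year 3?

$160,971

Depreciable base = $300,105 − $33,400 = $266,705.
Year 1: ⌊$300,105 × 150%/8⌋ = $56,269. Book value $243,836.
Year 2: ⌊$243,836 × 150%/8⌋ = $45,719. Book value $198,117.
Year 3: ⌊$198,117 × 150%/8⌋ = $37,146. Book value $160,971.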